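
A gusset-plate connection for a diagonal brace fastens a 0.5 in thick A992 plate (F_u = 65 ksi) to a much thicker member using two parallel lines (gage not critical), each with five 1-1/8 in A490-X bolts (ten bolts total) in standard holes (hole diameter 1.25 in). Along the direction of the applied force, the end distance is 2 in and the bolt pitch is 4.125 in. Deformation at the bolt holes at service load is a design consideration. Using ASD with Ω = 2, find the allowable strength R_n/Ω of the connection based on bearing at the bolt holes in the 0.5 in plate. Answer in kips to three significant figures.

405 kips

Per bolt r_n = 1.2 l_c t F_u ≤ 2.4 d t F_u; upper limit = 2.4 × 1.125 × 0.5 × 65 = 87.75 kips.
Edge bolt: l_c = 2 − 1.25/2 = 1.375 in → 1.2 × 1.375 × 0.5 × 65 = 53.62 → r_n = 53.62 kips.
Interior bolts: l_c = 4.125 − 1.25 = 2.875 in → 1.2 × 2.875 × 0.5 × 65 = 112.1 → r_n = 87.75 kips.
R_n = 2 × 53.62 + 8 × 87.75 = 809.2 kips.
Allowable strength R_n/Ω = 809.2 / 2 = 405 kips.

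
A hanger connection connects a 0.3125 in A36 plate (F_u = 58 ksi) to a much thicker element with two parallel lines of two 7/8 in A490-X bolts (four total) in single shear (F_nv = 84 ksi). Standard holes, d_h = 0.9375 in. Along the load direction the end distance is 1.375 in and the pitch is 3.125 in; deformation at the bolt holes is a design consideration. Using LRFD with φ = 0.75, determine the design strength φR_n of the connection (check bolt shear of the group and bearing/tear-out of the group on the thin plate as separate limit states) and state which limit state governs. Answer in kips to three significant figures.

Bolt shear: A_b = π·0.875²/4 = 0.6013 in²; R_n = 84 × 0.6013 × 4 × 1 = 202 kips → 0.75 × 202 = 152 kips.
Bearing (1.2 l_c t F_u ≤ 2.4 d t F_u): upper limit = 2.4·0.875·0.3125·58 = 38.06 kips.
  Edge l_c = 1.375 − 0.9375/2 = 0.9062 → r_n = 19.71 kips; interior l_c = 3.125 − 0.9375 = 2.188 → r_n = 38.06 kips.
  R_n,bearing = 2·19.71 + 2·38.06 = 115.5 kips → 0.75 × 115.5 = 86.7 kips.
Bearing governs: 86.7 kips.

86.7 kips (bearing governs)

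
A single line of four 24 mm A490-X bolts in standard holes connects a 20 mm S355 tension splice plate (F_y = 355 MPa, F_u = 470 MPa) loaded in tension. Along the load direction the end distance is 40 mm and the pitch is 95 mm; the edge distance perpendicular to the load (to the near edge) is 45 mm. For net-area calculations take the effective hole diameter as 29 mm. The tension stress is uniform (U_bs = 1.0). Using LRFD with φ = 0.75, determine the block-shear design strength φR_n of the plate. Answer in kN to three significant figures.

1160 kN

Shear plane L_v = 40 + 3·95 = 325 mm; A_gv = 325 × 20 = 6500 mm².
A_nv = (325 − 3.5·29) × 20 = 4470 mm².
A_nt = (45 − 0.5·29) × 20 = 610 mm².
0.6 F_u A_nv = 1261 kN; 0.6 F_y A_gv = 1384 kN → shear rupture governs the shear term.
R_n = 1261 + 1.0 × 470 × 610 / 1000 = 1547 kN.
Design strength φR_n = 0.75 × 1547 = 1160 kN.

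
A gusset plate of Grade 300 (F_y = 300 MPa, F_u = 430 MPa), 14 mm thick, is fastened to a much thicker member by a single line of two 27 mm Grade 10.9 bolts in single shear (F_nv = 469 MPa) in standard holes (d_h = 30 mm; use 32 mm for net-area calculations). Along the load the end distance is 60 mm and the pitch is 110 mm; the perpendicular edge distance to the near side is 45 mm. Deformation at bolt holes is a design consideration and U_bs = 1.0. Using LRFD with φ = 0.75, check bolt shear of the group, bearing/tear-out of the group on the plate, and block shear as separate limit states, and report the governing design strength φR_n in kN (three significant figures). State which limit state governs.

Bolt shear: A_b = π·27²/4 = 572.6 mm²; R_n = 469 × 572.6 × 2 × 1 / 1000 = 537.1 kN → 0.75 × 537.1 = 403 kN.
Bearing: edge l_c = 45, r_n = 325.1 kN; interior l_c = 80, r_n = 390.1 kN; R_n = 325.1 + 1·390.1 = 715.2 kN → 536 kN.
Block shear: A_gv = 2380, A_nv = 1708, A_nt = 406 mm²; R_n = min(0.6F_uA_nv, 0.6F_yA_gv) + U_bs·F_u·A_nt = 603 kN → 452 kN.
Bolt shear governs: 403 kN.

403 kN (bolt shear governs)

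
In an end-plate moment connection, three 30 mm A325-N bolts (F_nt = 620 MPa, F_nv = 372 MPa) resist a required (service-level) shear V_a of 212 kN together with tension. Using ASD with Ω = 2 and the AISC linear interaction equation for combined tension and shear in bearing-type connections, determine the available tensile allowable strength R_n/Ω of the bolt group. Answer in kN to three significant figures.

A_b = π·30²/4 = 706.9 mm²; f_rv = 212 × 1000 / (3 × 706.9) = 99.97 MPa.
F'_nt = 1.3 F_nt − (Ω F_nt / F_nv) f_rv = 1.3·620 − (2·620/372)·99.97 = 472.8 MPa, capped at F_nt → F'_nt = 472.8 MPa.
R_n = F'_nt · A_b · n = 472.8 × 706.9 × 3 / 1000 = 1003 kN.
Allowable strength R_n/Ω = 1003 / 2 = 501 kN.

501 kN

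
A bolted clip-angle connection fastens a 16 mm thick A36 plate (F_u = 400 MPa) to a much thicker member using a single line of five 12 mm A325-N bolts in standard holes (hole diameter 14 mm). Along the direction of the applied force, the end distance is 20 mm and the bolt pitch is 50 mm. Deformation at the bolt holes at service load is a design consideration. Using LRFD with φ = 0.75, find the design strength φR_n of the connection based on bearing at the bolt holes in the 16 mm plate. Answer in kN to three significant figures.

628 kN

Per bolt r_n = 1.2 l_c t F_u ≤ 2.4 d t F_u; upper limit = 2.4 × 12 × 16 × 400 / 1000 = 184.3 kN.
Edge bolt: l_c = 20 − 14/2 = 13 mm → 1.2 × 13 × 16 × 400 / 1000 = 99.84 → r_n = 99.84 kN.
Interior bolts: l_c = 50 − 14 = 36 mm → 1.2 × 36 × 16 × 400 / 1000 = 276.5 → r_n = 184.3 kN.
R_n = 1 × 99.84 + 4 × 184.3 = 837.1 kN.
Design strength φR_n = 0.75 × 837.1 = 628 kN.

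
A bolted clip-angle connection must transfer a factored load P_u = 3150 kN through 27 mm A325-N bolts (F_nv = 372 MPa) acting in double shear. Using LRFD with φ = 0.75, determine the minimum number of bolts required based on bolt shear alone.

A_b = π·27²/4 = 572.6 mm².
Per-bolt design strength φR_n = 0.75 × 372 × 572.6 × 2 / 1000 = 319.5 kN.
n ≥ 3150 / 319.5 = 9.86 → use 10 bolts.

10 bolts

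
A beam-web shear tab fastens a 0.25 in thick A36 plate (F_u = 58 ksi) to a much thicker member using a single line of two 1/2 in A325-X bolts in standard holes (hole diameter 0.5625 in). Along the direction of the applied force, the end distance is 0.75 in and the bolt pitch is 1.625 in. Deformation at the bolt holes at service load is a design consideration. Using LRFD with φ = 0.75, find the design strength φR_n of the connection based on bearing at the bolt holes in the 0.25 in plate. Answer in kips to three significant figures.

Per bolt r_n = 1.2 l_c t F_u ≤ 2.4 d t F_u; upper limit = 2.4 × 0.5 × 0.25 × 58 = 17.4 kips.
Edge bolt: l_c = 0.75 − 0.5625/2 = 0.4688 in → 1.2 × 0.4688 × 0.25 × 58 = 8.156 → r_n = 8.156 kips.
Interior bolts: l_c = 1.625 − 0.5625 = 1.062 in → 1.2 × 1.062 × 0.25 × 58 = 18.49 → r_n = 17.4 kips.
R_n = 1 × 8.156 + 1 × 17.4 = 25.56 kips.
Design strength φR_n = 0.75 × 25.56 = 19.2 kips.

19.2 kips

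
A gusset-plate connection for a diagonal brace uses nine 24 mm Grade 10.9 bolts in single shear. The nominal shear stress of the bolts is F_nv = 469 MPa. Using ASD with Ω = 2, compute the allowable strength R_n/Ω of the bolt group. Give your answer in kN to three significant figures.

955 kN

A_b = π × 24² / 4 = 452.4 mm².
R_n = F_nv · A_b · n · n_s = 469 × 452.4 × 9 × 1 / 1000 = 1910 kN.
Allowable strength R_n/Ω = 1910 / 2 = 955 kN.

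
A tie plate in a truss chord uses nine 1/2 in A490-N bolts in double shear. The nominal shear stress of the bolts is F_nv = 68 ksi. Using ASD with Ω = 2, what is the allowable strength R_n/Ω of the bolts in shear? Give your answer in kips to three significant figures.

120 kips

A_b = π × 0.5² / 4 = 0.1963 in².
R_n = F_nv · A_b · n · n_s = 68 × 0.1963 × 9 × 2 = 240.3 kips.
Allowable strength R_n/Ω = 240.3 / 2 = 120 kips.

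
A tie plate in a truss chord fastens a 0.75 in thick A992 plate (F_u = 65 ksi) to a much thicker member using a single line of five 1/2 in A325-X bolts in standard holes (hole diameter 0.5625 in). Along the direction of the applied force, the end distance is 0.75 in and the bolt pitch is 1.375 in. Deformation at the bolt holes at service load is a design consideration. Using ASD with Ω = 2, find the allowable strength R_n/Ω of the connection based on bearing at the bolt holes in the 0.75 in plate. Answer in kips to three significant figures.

Per bolt r_n = 1.2 l_c t F_u ≤ 2.4 d t F_u; upper limit = 2.4 × 0.5 × 0.75 × 65 = 58.5 kips.
Edge bolt: l_c = 0.75 − 0.5625/2 = 0.4688 in → 1.2 × 0.4688 × 0.75 × 65 = 27.42 → r_n = 27.42 kips.
Interior bolts: l_c = 1.375 − 0.5625 = 0.8125 in → 1.2 × 0.8125 × 0.75 × 65 = 47.53 → r_n = 47.53 kips.
R_n = 1 × 27.42 + 4 × 47.53 = 217.5 kips.
Allowable strength R_n/Ω = 217.5 / 2 = 109 kips.

109 kips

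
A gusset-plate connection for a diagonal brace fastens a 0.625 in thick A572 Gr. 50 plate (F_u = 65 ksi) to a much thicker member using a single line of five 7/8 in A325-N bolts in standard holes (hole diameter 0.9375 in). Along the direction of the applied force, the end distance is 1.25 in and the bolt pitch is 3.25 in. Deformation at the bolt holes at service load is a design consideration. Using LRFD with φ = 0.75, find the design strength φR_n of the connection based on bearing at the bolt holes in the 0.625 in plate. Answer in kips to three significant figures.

Per bolt r_n = 1.2 l_c t F_u ≤ 2.4 d t F_u; upper limit = 2.4 × 0.875 × 0.625 × 65 = 85.31 kips.
Edge bolt: l_c = 1.25 − 0.9375/2 = 0.7812 in → 1.2 × 0.7812 × 0.625 × 65 = 38.09 → r_n = 38.09 kips.
Interior bolts: l_c = 3.25 − 0.9375 = 2.312 in → 1.2 × 2.312 × 0.625 × 65 = 112.7 → r_n = 85.31 kips.
R_n = 1 × 38.09 + 4 × 85.31 = 379.3 kips.
Design strength φR_n = 0.75 × 379.3 = 285 kips.

285 kips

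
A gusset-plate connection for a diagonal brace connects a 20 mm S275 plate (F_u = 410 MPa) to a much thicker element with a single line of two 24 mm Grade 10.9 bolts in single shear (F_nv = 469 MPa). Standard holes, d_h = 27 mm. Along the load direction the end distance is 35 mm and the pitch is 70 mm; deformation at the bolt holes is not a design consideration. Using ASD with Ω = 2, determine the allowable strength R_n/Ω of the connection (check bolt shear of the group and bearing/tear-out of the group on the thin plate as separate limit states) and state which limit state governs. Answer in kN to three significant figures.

Bolt shear: A_b = π·24²/4 = 452.4 mm²; R_n = 469 × 452.4 × 2 × 1 / 1000 = 424.3 kN → 424.3 / 2 = 212 kN.
Bearing (1.5 l_c t F_u ≤ 3.0 d t F_u): upper limit = 3.0·24·20·410 / 1000 = 590.4 kN.
  Edge l_c = 35 − 27/2 = 21.5 → r_n = 264.4 kN; interior l_c = 70 − 27 = 43 → r_n = 528.9 kN.
  R_n,bearing = 1·264.4 + 1·528.9 = 793.3 kN → 793.3 / 2 = 397 kN.
Bolt shear governs: 212 kN.

212 kN (bolt shear governs)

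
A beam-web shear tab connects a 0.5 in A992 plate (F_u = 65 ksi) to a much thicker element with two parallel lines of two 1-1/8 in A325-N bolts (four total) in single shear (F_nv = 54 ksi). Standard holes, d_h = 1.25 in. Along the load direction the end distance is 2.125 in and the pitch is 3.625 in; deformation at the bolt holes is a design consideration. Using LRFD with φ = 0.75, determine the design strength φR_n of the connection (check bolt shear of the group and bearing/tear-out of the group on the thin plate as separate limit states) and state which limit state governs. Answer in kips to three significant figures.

Bolt shear: A_b = π·1.125²/4 = 0.994 in²; R_n = 54 × 0.994 × 4 × 1 = 214.7 kips → 0.75 × 214.7 = 161 kips.
Bearing (1.2 l_c t F_u ≤ 2.4 d t F_u): upper limit = 2.4·1.125·0.5·65 = 87.75 kips.
  Edge l_c = 2.125 − 1.25/2 = 1.5 → r_n = 58.5 kips; interior l_c = 3.625 − 1.25 = 2.375 → r_n = 87.75 kips.
  R_n,bearing = 2·58.5 + 2·87.75 = 292.5 kips → 0.75 × 292.5 = 219 kips.
Bolt shear governs: 161 kips.

161 kips (bolt shear governs)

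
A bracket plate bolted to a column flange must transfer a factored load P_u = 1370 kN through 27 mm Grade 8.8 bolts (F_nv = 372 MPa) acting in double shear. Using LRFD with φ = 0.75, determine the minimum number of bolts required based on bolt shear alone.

5 bolts

A_b = π·27²/4 = 572.6 mm².
Per-bolt design strength φR_n = 0.75 × 372 × 572.6 × 2 / 1000 = 319.5 kN.
n ≥ 1370 / 319.5 = 4.288 → use 5 bolts.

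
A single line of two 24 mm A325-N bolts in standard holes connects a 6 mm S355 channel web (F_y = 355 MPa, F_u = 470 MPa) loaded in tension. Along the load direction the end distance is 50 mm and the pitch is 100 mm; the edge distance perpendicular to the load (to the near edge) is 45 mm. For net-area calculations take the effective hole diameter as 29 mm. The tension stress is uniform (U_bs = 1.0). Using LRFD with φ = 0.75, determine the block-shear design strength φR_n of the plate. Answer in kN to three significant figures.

Shear plane L_v = 50 + 1·100 = 150 mm; A_gv = 150 × 6 = 900 mm².
A_nv = (150 − 1.5·29) × 6 = 639 mm².
A_nt = (45 − 0.5·29) × 6 = 183 mm².
0.6 F_u A_nv = 180.2 kN; 0.6 F_y A_gv = 191.7 kN → shear rupture governs the shear term.
R_n = 180.2 + 1.0 × 470 × 183 / 1000 = 266.2 kN.
Design strength φR_n = 0.75 × 266.2 = 200 kN.

200 kN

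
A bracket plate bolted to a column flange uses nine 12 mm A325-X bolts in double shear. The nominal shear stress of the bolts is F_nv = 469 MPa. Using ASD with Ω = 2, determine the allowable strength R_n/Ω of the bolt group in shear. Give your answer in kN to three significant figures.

A_b = π × 12² / 4 = 113.1 mm².
R_n = F_nv · A_b · n · n_s = 469 × 113.1 × 9 × 2 / 1000 = 954.8 kN.
Allowable strength R_n/Ω = 954.8 / 2 = 477 kN.

477 kN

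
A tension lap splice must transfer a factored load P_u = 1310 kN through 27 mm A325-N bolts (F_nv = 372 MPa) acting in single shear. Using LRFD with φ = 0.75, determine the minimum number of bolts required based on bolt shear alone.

A_b = π·27²/4 = 572.6 mm².
Per-bolt design strength φR_n = 0.75 × 372 × 572.6 × 1 / 1000 = 159.7 kN.
n ≥ 1310 / 159.7 = 8.201 → use 9 bolts.

9 bolts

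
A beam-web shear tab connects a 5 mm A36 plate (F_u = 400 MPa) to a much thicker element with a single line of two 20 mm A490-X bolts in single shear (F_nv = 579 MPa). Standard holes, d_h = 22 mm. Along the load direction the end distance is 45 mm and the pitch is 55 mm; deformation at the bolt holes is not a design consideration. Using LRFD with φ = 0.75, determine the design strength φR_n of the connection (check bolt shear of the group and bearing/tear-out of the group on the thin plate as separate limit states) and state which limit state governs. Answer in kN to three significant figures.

Bolt shear: A_b = π·20²/4 = 314.2 mm²; R_n = 579 × 314.2 × 2 × 1 / 1000 = 363.8 kN → 0.75 × 363.8 = 273 kN.
Bearing (1.5 l_c t F_u ≤ 3.0 d t F_u): upper limit = 3.0·20·5·400 / 1000 = 120 kN.
  Edge l_c = 45 − 22/2 = 34 → r_n = 102 kN; interior l_c = 55 − 22 = 33 → r_n = 99 kN.
  R_n,bearing = 1·102 + 1·99 = 201 kN → 0.75 × 201 = 151 kN.
Bearing governs: 151 kN.

151 kN (bearing governs)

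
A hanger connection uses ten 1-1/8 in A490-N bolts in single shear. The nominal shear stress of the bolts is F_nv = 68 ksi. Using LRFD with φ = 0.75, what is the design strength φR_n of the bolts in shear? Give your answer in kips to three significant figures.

A_b = π × 1.125² / 4 = 0.994 in².
R_n = F_nv · A_b · n · n_s = 68 × 0.994 × 10 × 1 = 675.9 kips.
Design strength φR_n = 0.75 × 675.9 = 507 kips.

507 kips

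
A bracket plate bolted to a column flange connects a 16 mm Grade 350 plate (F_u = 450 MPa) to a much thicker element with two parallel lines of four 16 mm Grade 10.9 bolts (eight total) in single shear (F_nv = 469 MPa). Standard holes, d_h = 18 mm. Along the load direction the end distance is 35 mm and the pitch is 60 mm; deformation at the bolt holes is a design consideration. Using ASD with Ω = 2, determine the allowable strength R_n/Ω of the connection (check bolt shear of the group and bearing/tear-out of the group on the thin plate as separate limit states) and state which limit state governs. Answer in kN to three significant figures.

377 kN (bolt shear governs)

Bolt shear: A_b = π·16²/4 = 201.1 mm²; R_n = 469 × 201.1 × 8 × 1 / 1000 = 754.4 kN → 754.4 / 2 = 377 kN.
Bearing (1.2 l_c t F_u ≤ 2.4 d t F_u): upper limit = 2.4·16·16·450 / 1000 = 276.5 kN.
  Edge l_c = 35 − 18/2 = 26 → r_n = 224.6 kN; interior l_c = 60 − 18 = 42 → r_n = 276.5 kN.
  R_n,bearing = 2·224.6 + 6·276.5 = 2108 kN → 2108 / 2 = 1050 kN.
Bolt shear governs: 377 kN.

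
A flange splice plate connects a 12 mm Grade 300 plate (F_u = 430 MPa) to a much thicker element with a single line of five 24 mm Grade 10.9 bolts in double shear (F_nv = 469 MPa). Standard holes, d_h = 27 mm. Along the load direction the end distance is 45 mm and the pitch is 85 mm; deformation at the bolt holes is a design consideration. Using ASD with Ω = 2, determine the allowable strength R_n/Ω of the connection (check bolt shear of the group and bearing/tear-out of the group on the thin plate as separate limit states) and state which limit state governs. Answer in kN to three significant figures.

692 kN (bearing governs)

Bolt shear: A_b = π·24²/4 = 452.4 mm²; R_n = 469 × 452.4 × 5 × 2 / 1000 = 2122 kN → 2122 / 2 = 1060 kN.
Bearing (1.2 l_c t F_u ≤ 2.4 d t F_u): upper limit = 2.4·24·12·430 / 1000 = 297.2 kN.
  Edge l_c = 45 − 27/2 = 31.5 → r_n = 195 kN; interior l_c = 85 − 27 = 58 → r_n = 297.2 kN.
  R_n,bearing = 1·195 + 4·297.2 = 1384 kN → 1384 / 2 = 692 kN.
Bearing governs: 692 kN.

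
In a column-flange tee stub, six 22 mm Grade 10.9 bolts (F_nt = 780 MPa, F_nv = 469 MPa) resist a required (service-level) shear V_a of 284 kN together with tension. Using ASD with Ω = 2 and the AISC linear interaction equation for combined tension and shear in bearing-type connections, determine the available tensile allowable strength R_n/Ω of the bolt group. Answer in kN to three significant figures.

A_b = π·22²/4 = 380.1 mm²; f_rv = 284 × 1000 / (6 × 380.1) = 124.5 MPa.
F'_nt = 1.3 F_nt − (Ω F_nt / F_nv) f_rv = 1.3·780 − (2·780/469)·124.5 = 599.8 MPa, capped at F_nt → F'_nt = 599.8 MPa.
R_n = F'_nt · A_b · n = 599.8 × 380.1 × 6 / 1000 = 1368 kN.
Allowable strength R_n/Ω = 1368 / 2 = 684 kN.

684 kN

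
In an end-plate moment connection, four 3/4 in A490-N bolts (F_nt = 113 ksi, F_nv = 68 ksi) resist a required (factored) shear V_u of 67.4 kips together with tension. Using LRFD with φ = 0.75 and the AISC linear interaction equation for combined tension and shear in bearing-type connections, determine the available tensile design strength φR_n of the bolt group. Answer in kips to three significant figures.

A_b = π·0.75²/4 = 0.4418 in²; f_rv = 67.4 / (4 × 0.4418) = 38.14 ksi.
F'_nt = 1.3 F_nt − (F_nt / φF_nv) f_rv = 1.3·113 − (113/(0.75·68))·38.14 = 62.39 ksi, capped at F_nt → F'_nt = 62.39 ksi.
R_n = F'_nt · A_b · n = 62.39 × 0.4418 × 4 = 110.3 kips.
Design strength φR_n = 0.75 × 110.3 = 82.7 kips.

82.7 kips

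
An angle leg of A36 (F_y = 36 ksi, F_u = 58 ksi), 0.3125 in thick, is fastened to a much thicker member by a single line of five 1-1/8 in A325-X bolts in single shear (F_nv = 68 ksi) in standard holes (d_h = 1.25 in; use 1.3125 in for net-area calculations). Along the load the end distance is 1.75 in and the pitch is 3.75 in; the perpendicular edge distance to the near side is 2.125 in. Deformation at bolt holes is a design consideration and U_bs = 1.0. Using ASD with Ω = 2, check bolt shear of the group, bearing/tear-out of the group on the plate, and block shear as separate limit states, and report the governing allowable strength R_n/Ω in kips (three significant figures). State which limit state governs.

Bolt shear: A_b = π·1.125²/4 = 0.994 in²; R_n = 68 × 0.994 × 5 × 1 = 338 kips → 338 / 2 = 169 kips.
Bearing: edge l_c = 1.125, r_n = 24.47 kips; interior l_c = 2.5, r_n = 48.94 kips; R_n = 24.47 + 4·48.94 = 220.2 kips → 110 kips.
Block shear: A_gv = 5.234, A_nv = 3.389, A_nt = 0.459 in²; R_n = min(0.6F_uA_nv, 0.6F_yA_gv) + U_bs·F_u·A_nt = 139.7 kips → 69.8 kips.
Block shear governs: 69.8 kips.

69.8 kips (block shear governs)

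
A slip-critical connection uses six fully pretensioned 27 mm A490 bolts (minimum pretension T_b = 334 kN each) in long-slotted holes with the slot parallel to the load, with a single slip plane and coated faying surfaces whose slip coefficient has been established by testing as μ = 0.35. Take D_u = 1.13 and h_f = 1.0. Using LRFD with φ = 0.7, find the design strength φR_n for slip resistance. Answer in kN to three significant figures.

555 kN

R_n = μ · D_u · h_f · T_b · n_s · n_b = 0.35 × 1.13 × 1.0 × 334 × 1 × 6 = 792.6 kN.
Design strength φR_n = 0.7 × 792.6 = 555 kN.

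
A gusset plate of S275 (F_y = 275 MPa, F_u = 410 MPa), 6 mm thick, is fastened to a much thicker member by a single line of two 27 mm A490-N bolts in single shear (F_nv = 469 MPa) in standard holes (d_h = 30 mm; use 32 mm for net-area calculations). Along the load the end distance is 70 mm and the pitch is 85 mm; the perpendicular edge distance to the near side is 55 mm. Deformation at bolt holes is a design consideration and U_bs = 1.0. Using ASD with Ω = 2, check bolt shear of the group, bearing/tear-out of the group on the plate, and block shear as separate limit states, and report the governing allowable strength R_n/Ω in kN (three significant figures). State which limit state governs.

Bolt shear: A_b = π·27²/4 = 572.6 mm²; R_n = 469 × 572.6 × 2 × 1 / 1000 = 537.1 kN → 537.1 / 2 = 269 kN.
Bearing: edge l_c = 55, r_n = 159.4 kN; interior l_c = 55, r_n = 159.4 kN; R_n = 159.4 + 1·159.4 = 318.8 kN → 159 kN.
Block shear: A_gv = 930, A_nv = 642, A_nt = 234 mm²; R_n = min(0.6F_uA_nv, 0.6F_yA_gv) + U_bs·F_u·A_nt = 249.4 kN → 125 kN.
Block shear governs: 125 kN.

125 kN (block shear governs)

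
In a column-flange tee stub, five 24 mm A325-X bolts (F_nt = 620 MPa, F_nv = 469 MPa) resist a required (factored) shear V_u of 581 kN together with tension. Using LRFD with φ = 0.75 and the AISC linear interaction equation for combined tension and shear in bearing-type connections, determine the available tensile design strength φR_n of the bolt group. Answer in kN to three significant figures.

599 kN

A_b = π·24²/4 = 452.4 mm²; f_rv = 581 × 1000 / (5 × 452.4) = 256.9 MPa.
F'_nt = 1.3 F_nt − (F_nt / φF_nv) f_rv = 1.3·620 − (620/(0.75·469))·256.9 = 353.3 MPa, capped at F_nt → F'_nt = 353.3 MPa.
R_n = F'_nt · A_b · n = 353.3 × 452.4 × 5 / 1000 = 799 kN.
Design strength φR_n = 0.75 × 799 = 599 kN.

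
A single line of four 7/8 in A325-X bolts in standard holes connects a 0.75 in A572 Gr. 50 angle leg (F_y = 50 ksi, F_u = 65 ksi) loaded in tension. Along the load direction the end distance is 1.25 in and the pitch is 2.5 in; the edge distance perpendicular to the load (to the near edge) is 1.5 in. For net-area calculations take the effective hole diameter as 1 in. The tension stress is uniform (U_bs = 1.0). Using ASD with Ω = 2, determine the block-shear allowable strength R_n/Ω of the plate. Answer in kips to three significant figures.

Shear plane L_v = 1.25 + 3·2.5 = 8.75 in; A_gv = 8.75 × 0.75 = 6.562 in².
A_nv = (8.75 − 3.5·1) × 0.75 = 3.938 in².
A_nt = (1.5 − 0.5·1) × 0.75 = 0.75 in².
0.6 F_u A_nv = 153.6 kips; 0.6 F_y A_gv = 196.9 kips → shear rupture governs the shear term.
R_n = 153.6 + 1.0 × 65 × 0.75 = 202.3 kips.
Allowable strength R_n/Ω = 202.3 / 2 = 101 kips.

101 kips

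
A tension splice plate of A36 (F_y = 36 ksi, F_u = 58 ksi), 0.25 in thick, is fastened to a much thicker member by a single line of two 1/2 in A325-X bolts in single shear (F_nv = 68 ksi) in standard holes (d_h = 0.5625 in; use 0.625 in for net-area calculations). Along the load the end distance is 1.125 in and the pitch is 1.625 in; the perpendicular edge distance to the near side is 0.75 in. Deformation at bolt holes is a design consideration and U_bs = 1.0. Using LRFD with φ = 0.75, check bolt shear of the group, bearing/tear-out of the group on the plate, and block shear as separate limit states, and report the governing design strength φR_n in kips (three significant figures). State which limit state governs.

Bolt shear: A_b = π·0.5²/4 = 0.1963 in²; R_n = 68 × 0.1963 × 2 × 1 = 26.7 kips → 0.75 × 26.7 = 20 kips.
Bearing: edge l_c = 0.8438, r_n = 14.68 kips; interior l_c = 1.062, r_n = 17.4 kips; R_n = 14.68 + 1·17.4 = 32.08 kips → 24.1 kips.
Block shear: A_gv = 0.6875, A_nv = 0.4531, A_nt = 0.1094 in²; R_n = min(0.6F_uA_nv, 0.6F_yA_gv) + U_bs·F_u·A_nt = 21.19 kips → 15.9 kips.
Block shear governs: 15.9 kips.

15.9 kips (block shear governs)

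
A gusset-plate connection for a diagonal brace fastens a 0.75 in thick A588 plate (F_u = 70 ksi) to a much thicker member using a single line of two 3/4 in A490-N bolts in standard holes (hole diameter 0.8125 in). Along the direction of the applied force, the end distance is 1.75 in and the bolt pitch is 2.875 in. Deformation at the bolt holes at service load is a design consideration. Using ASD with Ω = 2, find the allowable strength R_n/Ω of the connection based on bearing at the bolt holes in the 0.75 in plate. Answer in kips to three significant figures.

89.6 kips

Per bolt r_n = 1.2 l_c t F_u ≤ 2.4 d t F_u; upper limit = 2.4 × 0.75 × 0.75 × 70 = 94.5 kips.
Edge bolt: l_c = 1.75 − 0.8125/2 = 1.344 in → 1.2 × 1.344 × 0.75 × 70 = 84.66 → r_n = 84.66 kips.
Interior bolts: l_c = 2.875 − 0.8125 = 2.062 in → 1.2 × 2.062 × 0.75 × 70 = 129.9 → r_n = 94.5 kips.
R_n = 1 × 84.66 + 1 × 94.5 = 179.2 kips.
Allowable strength R_n/Ω = 179.2 / 2 = 89.6 kips.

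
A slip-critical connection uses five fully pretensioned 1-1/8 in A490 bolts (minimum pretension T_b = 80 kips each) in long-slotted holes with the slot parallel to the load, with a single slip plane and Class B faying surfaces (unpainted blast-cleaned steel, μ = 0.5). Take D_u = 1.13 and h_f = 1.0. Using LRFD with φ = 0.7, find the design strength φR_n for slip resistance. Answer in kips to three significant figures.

158 kips

R_n = μ · D_u · h_f · T_b · n_s · n_b = 0.5 × 1.13 × 1.0 × 80 × 1 × 5 = 226 kips.
Design strength φR_n = 0.7 × 226 = 158 kips.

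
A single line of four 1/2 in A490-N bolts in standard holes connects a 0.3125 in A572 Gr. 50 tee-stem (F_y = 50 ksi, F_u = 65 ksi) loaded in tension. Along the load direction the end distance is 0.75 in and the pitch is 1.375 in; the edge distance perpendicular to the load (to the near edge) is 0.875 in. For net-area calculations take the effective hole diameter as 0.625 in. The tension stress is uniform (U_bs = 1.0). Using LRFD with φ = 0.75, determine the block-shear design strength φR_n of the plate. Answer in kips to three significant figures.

Shear plane L_v = 0.75 + 3·1.375 = 4.875 in; A_gv = 4.875 × 0.3125 = 1.523 in².
A_nv = (4.875 − 3.5·0.625) × 0.3125 = 0.8398 in².
A_nt = (0.875 − 0.5·0.625) × 0.3125 = 0.1758 in².
0.6 F_u A_nv = 32.75 kips; 0.6 F_y A_gv = 45.7 kips → shear rupture governs the shear term.
R_n = 32.75 + 1.0 × 65 × 0.1758 = 44.18 kips.
Design strength φR_n = 0.75 × 44.18 = 33.1 kips.

33.1 kips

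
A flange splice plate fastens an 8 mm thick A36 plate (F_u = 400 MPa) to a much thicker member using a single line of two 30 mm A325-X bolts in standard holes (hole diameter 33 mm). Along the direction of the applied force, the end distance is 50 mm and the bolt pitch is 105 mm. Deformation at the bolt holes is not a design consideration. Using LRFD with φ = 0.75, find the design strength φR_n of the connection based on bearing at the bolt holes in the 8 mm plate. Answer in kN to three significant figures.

Per bolt r_n = 1.5 l_c t F_u ≤ 3.0 d t F_u; upper limit = 3.0 × 30 × 8 × 400 / 1000 = 288 kN.
Edge bolt: l_c = 50 − 33/2 = 33.5 mm → 1.5 × 33.5 × 8 × 400 / 1000 = 160.8 → r_n = 160.8 kN.
Interior bolts: l_c = 105 − 33 = 72 mm → 1.5 × 72 × 8 × 400 / 1000 = 345.6 → r_n = 288 kN.
R_n = 1 × 160.8 + 1 × 288 = 448.8 kN.
Design strength φR_n = 0.75 × 448.8 = 337 kN.

337 kN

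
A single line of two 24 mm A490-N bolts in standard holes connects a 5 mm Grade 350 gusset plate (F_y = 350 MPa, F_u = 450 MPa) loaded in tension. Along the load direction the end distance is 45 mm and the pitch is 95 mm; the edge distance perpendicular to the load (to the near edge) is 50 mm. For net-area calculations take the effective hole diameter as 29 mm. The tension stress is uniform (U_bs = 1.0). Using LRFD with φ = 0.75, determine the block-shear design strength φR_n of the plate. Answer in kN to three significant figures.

Shear plane L_v = 45 + 1·95 = 140 mm; A_gv = 140 × 5 = 700 mm².
A_nv = (140 − 1.5·29) × 5 = 482.5 mm².
A_nt = (50 − 0.5·29) × 5 = 177.5 mm².
0.6 F_u A_nv = 130.3 kN; 0.6 F_y A_gv = 147 kN → shear rupture governs the shear term.
R_n = 130.3 + 1.0 × 450 × 177.5 / 1000 = 210.2 kN.
Design strength φR_n = 0.75 × 210.2 = 158 kN.

158 kN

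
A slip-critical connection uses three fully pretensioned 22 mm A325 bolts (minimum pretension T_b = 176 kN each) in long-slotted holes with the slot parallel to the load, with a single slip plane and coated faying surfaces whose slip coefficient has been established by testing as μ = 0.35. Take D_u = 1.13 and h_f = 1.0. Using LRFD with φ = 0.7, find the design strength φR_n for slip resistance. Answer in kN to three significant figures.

146 kN

R_n = μ · D_u · h_f · T_b · n_s · n_b = 0.35 × 1.13 × 1.0 × 176 × 1 × 3 = 208.8 kN.
Design strength φR_n = 0.7 × 208.8 = 146 kN.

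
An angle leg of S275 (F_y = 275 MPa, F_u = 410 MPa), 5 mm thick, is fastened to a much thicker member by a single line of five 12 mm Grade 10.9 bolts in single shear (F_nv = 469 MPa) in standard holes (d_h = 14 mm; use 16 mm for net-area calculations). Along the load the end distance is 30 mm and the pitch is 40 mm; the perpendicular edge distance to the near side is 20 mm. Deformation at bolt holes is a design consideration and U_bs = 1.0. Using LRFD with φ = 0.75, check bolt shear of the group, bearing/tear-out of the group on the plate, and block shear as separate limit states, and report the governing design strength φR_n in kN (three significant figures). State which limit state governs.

127 kN (block shear governs)

Bolt shear: A_b = π·12²/4 = 113.1 mm²; R_n = 469 × 113.1 × 5 × 1 / 1000 = 265.2 kN → 0.75 × 265.2 = 199 kN.
Bearing: edge l_c = 23, r_n = 56.58 kN; interior l_c = 26, r_n = 59.04 kN; R_n = 56.58 + 4·59.04 = 292.7 kN → 220 kN.
Block shear: A_gv = 950, A_nv = 590, A_nt = 60 mm²; R_n = min(0.6F_uA_nv, 0.6F_yA_gv) + U_bs·F_u·A_nt = 169.7 kN → 127 kN.
Block shear governs: 127 kN.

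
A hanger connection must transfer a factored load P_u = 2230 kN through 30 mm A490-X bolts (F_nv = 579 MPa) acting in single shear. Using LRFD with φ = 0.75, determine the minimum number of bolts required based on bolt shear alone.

8 bolts

A_b = π·30²/4 = 706.9 mm².
Per-bolt design strength φR_n = 0.75 × 579 × 706.9 × 1 / 1000 = 307 kN.
n ≥ 2230 / 307 = 7.265 → use 8 bolts.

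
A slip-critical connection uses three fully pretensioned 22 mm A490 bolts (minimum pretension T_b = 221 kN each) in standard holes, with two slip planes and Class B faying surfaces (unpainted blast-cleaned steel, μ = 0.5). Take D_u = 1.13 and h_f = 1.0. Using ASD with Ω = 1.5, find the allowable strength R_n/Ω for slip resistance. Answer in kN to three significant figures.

R_n = μ · D_u · h_f · T_b · n_s · n_b = 0.5 × 1.13 × 1.0 × 221 × 2 × 3 = 749.2 kN.
Allowable strength R_n/Ω = 749.2 / 1.5 = 499 kN.

499 kN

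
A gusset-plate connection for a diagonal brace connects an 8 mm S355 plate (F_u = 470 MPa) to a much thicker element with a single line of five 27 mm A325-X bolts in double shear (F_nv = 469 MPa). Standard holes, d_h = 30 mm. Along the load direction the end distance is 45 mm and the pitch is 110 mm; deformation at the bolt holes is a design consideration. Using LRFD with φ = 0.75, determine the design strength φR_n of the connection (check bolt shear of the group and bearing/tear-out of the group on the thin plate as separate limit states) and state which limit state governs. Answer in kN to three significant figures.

Bolt shear: A_b = π·27²/4 = 572.6 mm²; R_n = 469 × 572.6 × 5 × 2 / 1000 = 2685 kN → 0.75 × 2685 = 2010 kN.
Bearing (1.2 l_c t F_u ≤ 2.4 d t F_u): upper limit = 2.4·27·8·470 / 1000 = 243.6 kN.
  Edge l_c = 45 − 30/2 = 30 → r_n = 135.4 kN; interior l_c = 110 − 30 = 80 → r_n = 243.6 kN.
  R_n,bearing = 1·135.4 + 4·243.6 = 1110 kN → 0.75 × 1110 = 832 kN.
Bearing governs: 832 kN.

832 kN (bearing governs)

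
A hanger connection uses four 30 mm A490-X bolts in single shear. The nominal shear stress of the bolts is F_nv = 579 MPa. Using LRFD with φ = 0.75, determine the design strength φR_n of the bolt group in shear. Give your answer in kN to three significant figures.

A_b = π × 30² / 4 = 706.9 mm².
R_n = F_nv · A_b · n · n_s = 579 × 706.9 × 4 × 1 / 1000 = 1637 kN.
Design strength φR_n = 0.75 × 1637 = 1230 kN.

1230 kN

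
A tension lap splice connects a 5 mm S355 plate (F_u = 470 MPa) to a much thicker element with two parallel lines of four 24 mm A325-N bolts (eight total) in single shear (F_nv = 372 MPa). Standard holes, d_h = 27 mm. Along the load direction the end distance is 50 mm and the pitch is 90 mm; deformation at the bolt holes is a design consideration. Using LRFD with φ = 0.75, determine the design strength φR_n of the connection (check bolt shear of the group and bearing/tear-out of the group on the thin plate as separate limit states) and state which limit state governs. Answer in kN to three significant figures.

Bolt shear: A_b = π·24²/4 = 452.4 mm²; R_n = 372 × 452.4 × 8 × 1 / 1000 = 1346 kN → 0.75 × 1346 = 1010 kN.
Bearing (1.2 l_c t F_u ≤ 2.4 d t F_u): upper limit = 2.4·24·5·470 / 1000 = 135.4 kN.
  Edge l_c = 50 − 27/2 = 36.5 → r_n = 102.9 kN; interior l_c = 90 − 27 = 63 → r_n = 135.4 kN.
  R_n,bearing = 2·102.9 + 6·135.4 = 1018 kN → 0.75 × 1018 = 764 kN.
Bearing governs: 764 kN.

764 kN (bearing governs)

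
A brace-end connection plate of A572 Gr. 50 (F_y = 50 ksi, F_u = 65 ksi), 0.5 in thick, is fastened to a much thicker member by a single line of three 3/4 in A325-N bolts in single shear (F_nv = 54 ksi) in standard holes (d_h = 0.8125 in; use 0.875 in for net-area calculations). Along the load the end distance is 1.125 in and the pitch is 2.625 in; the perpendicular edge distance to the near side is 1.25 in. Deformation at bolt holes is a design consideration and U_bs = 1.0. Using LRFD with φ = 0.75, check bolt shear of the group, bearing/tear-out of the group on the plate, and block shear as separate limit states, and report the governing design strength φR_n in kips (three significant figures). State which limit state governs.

Bolt shear: A_b = π·0.75²/4 = 0.4418 in²; R_n = 54 × 0.4418 × 3 × 1 = 71.57 kips → 0.75 × 71.57 = 53.7 kips.
Bearing: edge l_c = 0.7188, r_n = 28.03 kips; interior l_c = 1.812, r_n = 58.5 kips; R_n = 28.03 + 2·58.5 = 145 kips → 109 kips.
Block shear: A_gv = 3.188, A_nv = 2.094, A_nt = 0.4062 in²; R_n = min(0.6F_uA_nv, 0.6F_yA_gv) + U_bs·F_u·A_nt = 108.1 kips → 81 kips.
Bolt shear governs: 53.7 kips.

53.7 kips (bolt shear governs)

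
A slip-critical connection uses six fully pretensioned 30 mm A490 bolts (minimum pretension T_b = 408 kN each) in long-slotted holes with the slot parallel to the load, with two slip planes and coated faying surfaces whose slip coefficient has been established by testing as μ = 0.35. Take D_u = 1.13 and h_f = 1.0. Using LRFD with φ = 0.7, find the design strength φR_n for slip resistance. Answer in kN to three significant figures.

1360 kN

R_n = μ · D_u · h_f · T_b · n_s · n_b = 0.35 × 1.13 × 1.0 × 408 × 2 × 6 = 1936 kN.
Design strength φR_n = 0.7 × 1936 = 1360 kN.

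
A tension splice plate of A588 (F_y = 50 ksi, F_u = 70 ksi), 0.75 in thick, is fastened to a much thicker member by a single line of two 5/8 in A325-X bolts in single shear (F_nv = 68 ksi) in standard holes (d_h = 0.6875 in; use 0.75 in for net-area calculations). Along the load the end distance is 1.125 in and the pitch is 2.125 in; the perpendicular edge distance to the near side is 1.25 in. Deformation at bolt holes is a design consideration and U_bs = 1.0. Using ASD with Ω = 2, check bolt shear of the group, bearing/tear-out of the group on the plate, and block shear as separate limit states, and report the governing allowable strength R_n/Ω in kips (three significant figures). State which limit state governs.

20.9 kips (bolt shear governs)

Bolt shear: A_b = π·0.625²/4 = 0.3068 in²; R_n = 68 × 0.3068 × 2 × 1 = 41.72 kips → 41.72 / 2 = 20.9 kips.
Bearing: edge l_c = 0.7812, r_n = 49.22 kips; interior l_c = 1.438, r_n = 78.75 kips; R_n = 49.22 + 1·78.75 = 128 kips → 64 kips.
Block shear: A_gv = 2.438, A_nv = 1.594, A_nt = 0.6562 in²; R_n = min(0.6F_uA_nv, 0.6F_yA_gv) + U_bs·F_u·A_nt = 112.9 kips → 56.4 kips.
Bolt shear governs: 20.9 kips.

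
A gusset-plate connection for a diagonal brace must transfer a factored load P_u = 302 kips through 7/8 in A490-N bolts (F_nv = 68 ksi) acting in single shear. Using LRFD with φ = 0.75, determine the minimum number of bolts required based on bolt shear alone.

A_b = π·0.875²/4 = 0.6013 in².
Per-bolt design strength φR_n = 0.75 × 68 × 0.6013 × 1 = 30.67 kips.
n ≥ 302 / 30.67 = 9.848 → use 10 bolts.

10 bolts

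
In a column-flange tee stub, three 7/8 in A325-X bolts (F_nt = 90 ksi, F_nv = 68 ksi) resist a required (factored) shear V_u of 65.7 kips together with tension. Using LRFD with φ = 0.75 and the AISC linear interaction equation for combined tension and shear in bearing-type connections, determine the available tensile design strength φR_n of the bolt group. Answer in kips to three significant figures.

71.3 kips

A_b = π·0.875²/4 = 0.6013 in²; f_rv = 65.7 / (3 × 0.6013) = 36.42 ksi.
F'_nt = 1.3 F_nt − (F_nt / φF_nv) f_rv = 1.3·90 − (90/(0.75·68))·36.42 = 52.73 ksi, capped at F_nt → F'_nt = 52.73 ksi.
R_n = F'_nt · A_b · n = 52.73 × 0.6013 × 3 = 95.12 kips.
Design strength φR_n = 0.75 × 95.12 = 71.3 kips.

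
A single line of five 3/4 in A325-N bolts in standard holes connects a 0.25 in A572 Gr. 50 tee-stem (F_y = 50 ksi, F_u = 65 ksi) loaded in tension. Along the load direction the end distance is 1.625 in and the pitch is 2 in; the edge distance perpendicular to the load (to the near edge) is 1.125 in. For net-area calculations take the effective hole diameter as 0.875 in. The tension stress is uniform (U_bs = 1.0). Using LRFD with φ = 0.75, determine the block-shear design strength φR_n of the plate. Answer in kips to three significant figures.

50 kips

Shear plane L_v = 1.625 + 4·2 = 9.625 in; A_gv = 9.625 × 0.25 = 2.406 in².
A_nv = (9.625 − 4.5·0.875) × 0.25 = 1.422 in².
A_nt = (1.125 − 0.5·0.875) × 0.25 = 0.1719 in².
0.6 F_u A_nv = 55.45 kips; 0.6 F_y A_gv = 72.19 kips → shear rupture governs the shear term.
R_n = 55.45 + 1.0 × 65 × 0.1719 = 66.62 kips.
Design strength φR_n = 0.75 × 66.62 = 50 kips.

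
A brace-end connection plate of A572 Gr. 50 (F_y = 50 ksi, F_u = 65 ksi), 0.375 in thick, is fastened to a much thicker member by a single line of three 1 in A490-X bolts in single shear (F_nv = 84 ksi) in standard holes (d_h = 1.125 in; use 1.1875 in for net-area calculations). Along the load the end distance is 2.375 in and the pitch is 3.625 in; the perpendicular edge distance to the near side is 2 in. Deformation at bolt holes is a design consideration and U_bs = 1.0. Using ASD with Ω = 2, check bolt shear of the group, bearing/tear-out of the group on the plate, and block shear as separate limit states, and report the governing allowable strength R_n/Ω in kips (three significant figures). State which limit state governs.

Bolt shear: A_b = π·1²/4 = 0.7854 in²; R_n = 84 × 0.7854 × 3 × 1 = 197.9 kips → 197.9 / 2 = 99 kips.
Bearing: edge l_c = 1.812, r_n = 53.02 kips; interior l_c = 2.5, r_n = 58.5 kips; R_n = 53.02 + 2·58.5 = 170 kips → 85 kips.
Block shear: A_gv = 3.609, A_nv = 2.496, A_nt = 0.5273 in²; R_n = min(0.6F_uA_nv, 0.6F_yA_gv) + U_bs·F_u·A_nt = 131.6 kips → 65.8 kips.
Block shear governs: 65.8 kips.

65.8 kips (block shear governs)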